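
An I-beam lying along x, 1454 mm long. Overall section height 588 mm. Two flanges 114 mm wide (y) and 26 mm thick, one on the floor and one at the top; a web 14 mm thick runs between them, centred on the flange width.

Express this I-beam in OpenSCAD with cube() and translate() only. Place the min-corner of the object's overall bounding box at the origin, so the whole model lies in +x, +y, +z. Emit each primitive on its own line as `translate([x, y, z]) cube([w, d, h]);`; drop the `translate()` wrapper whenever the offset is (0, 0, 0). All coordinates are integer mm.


cube([1454, 114, 26]);
translate([0, 50, 26]) cube([1454, 14, 536]);
translate([0, 0, 562]) cube([1454, 114, 26]);


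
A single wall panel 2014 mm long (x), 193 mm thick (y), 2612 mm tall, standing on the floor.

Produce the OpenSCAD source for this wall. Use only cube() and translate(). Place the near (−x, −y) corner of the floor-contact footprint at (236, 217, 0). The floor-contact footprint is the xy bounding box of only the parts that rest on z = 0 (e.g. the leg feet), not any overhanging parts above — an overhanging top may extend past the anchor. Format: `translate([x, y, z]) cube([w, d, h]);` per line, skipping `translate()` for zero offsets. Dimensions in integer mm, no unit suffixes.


translate([236, 217, 0]) cube([2014, 193, 2612]);


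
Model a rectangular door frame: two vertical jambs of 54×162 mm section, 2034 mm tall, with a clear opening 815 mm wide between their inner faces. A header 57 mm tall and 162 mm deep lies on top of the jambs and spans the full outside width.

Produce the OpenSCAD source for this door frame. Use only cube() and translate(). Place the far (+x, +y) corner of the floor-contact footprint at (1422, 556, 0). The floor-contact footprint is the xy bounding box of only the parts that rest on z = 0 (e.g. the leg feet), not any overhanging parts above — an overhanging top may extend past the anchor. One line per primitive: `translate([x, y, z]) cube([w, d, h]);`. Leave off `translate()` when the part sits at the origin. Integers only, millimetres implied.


translate([499, 394, 0]) cube([54, 162, 2034]);
translate([1368, 394, 0]) cube([54, 162, 2034]);
translate([499, 394, 2034]) cube([923, 162, 57]);


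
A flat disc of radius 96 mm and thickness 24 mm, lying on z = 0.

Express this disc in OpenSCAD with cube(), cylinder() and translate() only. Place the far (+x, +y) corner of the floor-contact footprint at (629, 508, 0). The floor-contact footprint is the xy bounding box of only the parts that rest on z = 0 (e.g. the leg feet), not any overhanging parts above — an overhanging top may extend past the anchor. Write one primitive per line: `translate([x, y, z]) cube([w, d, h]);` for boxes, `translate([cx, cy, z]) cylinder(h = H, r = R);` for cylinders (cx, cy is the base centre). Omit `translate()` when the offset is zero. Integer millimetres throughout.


translate([533, 412, 0]) cylinder(h = 24, r = 96);


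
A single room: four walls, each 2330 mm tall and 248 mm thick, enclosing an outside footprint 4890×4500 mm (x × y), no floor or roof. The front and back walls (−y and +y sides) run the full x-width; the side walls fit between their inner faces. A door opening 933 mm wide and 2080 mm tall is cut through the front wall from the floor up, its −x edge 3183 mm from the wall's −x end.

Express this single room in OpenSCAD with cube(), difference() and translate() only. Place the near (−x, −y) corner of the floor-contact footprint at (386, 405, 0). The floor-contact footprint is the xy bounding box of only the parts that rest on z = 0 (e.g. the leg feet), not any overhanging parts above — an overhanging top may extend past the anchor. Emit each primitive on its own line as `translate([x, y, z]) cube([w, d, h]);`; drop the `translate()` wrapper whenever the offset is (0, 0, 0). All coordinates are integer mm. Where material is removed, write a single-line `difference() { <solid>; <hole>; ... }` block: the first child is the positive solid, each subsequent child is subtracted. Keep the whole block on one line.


difference() { translate([386, 405, 0]) cube([4890, 248, 2330]); translate([3569, 405, 0]) cube([933, 248, 2080]); }
translate([386, 4657, 0]) cube([4890, 248, 2330]);
translate([386, 653, 0]) cube([248, 4004, 2330]);
translate([5028, 653, 0]) cube([248, 4004, 2330]);


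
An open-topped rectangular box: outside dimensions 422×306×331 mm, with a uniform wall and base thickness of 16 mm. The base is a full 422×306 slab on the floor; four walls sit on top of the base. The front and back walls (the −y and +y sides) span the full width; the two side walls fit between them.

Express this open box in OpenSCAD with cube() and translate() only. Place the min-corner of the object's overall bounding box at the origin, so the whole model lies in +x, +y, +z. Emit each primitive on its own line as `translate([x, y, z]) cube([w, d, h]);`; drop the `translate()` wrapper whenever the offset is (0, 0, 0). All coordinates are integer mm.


cube([422, 306, 16]);
translate([0, 0, 16]) cube([422, 16, 315]);
translate([0, 290, 16]) cube([422, 16, 315]);
translate([0, 16, 16]) cube([16, 274, 315]);
translate([406, 16, 16]) cube([16, 274, 315]);


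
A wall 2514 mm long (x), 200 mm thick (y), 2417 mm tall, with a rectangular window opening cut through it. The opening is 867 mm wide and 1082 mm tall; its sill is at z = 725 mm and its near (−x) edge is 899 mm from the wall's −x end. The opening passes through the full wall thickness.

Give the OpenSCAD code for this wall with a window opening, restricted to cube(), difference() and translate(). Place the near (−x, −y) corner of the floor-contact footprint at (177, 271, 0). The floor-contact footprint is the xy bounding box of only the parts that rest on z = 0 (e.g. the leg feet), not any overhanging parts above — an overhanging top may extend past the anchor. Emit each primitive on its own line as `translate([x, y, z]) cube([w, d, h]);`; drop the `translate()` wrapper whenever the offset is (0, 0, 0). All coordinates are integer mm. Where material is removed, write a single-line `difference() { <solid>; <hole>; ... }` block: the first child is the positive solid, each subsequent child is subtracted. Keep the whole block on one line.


difference() { translate([177, 271, 0]) cube([2514, 200, 2417]); translate([1076, 271, 725]) cube([867, 200, 1082]); }


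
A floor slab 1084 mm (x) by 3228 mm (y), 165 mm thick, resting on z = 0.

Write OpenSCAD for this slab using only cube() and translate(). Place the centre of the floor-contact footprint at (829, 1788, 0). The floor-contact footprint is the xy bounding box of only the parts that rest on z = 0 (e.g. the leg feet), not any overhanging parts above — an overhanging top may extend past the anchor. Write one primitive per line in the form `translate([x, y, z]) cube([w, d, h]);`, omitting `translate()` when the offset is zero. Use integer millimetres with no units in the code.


translate([287, 174, 0]) cube([1084, 3228, 165]);


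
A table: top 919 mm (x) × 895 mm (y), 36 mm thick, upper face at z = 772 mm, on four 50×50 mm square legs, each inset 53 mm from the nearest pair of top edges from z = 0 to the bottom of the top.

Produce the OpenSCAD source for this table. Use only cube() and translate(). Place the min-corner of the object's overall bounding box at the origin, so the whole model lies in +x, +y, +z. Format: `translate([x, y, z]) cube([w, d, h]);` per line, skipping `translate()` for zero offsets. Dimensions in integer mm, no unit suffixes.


translate([0, 0, 736]) cube([919, 895, 36]);
translate([53, 53, 0]) cube([50, 50, 736]);
translate([816, 53, 0]) cube([50, 50, 736]);
translate([53, 792, 0]) cube([50, 50, 736]);
translate([816, 792, 0]) cube([50, 50, 736]);


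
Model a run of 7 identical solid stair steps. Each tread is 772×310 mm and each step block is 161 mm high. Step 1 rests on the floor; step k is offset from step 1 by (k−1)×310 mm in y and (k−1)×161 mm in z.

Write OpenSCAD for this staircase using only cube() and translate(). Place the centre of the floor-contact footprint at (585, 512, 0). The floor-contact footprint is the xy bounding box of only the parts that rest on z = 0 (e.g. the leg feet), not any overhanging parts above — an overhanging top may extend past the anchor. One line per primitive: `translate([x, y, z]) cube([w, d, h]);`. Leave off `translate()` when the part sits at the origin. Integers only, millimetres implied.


translate([199, 357, 0]) cube([772, 310, 161]);
translate([199, 667, 161]) cube([772, 310, 161]);
translate([199, 977, 322]) cube([772, 310, 161]);
translate([199, 1287, 483]) cube([772, 310, 161]);
translate([199, 1597, 644]) cube([772, 310, 161]);
translate([199, 1907, 805]) cube([772, 310, 161]);
translate([199, 2217, 966]) cube([772, 310, 161]);


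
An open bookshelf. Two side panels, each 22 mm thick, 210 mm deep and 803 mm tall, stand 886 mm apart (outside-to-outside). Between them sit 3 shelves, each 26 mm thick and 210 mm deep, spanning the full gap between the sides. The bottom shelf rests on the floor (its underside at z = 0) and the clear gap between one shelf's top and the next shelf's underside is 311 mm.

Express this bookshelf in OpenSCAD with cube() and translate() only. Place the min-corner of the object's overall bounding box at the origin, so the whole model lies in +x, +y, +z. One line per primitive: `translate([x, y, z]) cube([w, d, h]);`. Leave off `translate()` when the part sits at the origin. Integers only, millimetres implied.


cube([22, 210, 803]);
translate([864, 0, 0]) cube([22, 210, 803]);
translate([22, 0, 0]) cube([842, 210, 26]);
translate([22, 0, 337]) cube([842, 210, 26]);
translate([22, 0, 674]) cube([842, 210, 26]);


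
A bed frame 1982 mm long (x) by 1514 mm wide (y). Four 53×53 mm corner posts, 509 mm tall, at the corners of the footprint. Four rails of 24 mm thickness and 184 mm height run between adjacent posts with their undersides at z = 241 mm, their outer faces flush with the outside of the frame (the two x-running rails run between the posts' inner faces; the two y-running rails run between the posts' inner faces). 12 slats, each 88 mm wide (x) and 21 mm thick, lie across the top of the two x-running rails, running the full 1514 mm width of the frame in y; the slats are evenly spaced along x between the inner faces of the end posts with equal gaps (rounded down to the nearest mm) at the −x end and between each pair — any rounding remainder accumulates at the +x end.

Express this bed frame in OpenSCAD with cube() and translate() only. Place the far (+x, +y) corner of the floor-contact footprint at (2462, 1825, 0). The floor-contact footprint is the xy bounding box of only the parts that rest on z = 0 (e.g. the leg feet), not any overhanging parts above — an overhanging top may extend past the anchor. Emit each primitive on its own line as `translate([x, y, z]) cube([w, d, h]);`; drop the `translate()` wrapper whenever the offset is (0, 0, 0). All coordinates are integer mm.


translate([480, 311, 0]) cube([53, 53, 509]);
translate([480, 1772, 0]) cube([53, 53, 509]);
translate([2409, 311, 0]) cube([53, 53, 509]);
translate([2409, 1772, 0]) cube([53, 53, 509]);
translate([533, 311, 241]) cube([1876, 24, 184]);
translate([533, 1801, 241]) cube([1876, 24, 184]);
translate([480, 364, 241]) cube([24, 1408, 184]);
translate([2438, 364, 241]) cube([24, 1408, 184]);
translate([596, 311, 425]) cube([88, 1514, 21]);
translate([747, 311, 425]) cube([88, 1514, 21]);
translate([898, 311, 425]) cube([88, 1514, 21]);
translate([1049, 311, 425]) cube([88, 1514, 21]);
translate([1200, 311, 425]) cube([88, 1514, 21]);
translate([1351, 311, 425]) cube([88, 1514, 21]);
translate([1502, 311, 425]) cube([88, 1514, 21]);
translate([1653, 311, 425]) cube([88, 1514, 21]);
translate([1804, 311, 425]) cube([88, 1514, 21]);
translate([1955, 311, 425]) cube([88, 1514, 21]);
translate([2106, 311, 425]) cube([88, 1514, 21]);
translate([2257, 311, 425]) cube([88, 1514, 21]);


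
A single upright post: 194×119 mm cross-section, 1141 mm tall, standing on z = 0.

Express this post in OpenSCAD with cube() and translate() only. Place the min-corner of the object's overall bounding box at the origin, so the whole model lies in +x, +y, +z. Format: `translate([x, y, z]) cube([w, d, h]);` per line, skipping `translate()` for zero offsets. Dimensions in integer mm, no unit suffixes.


cube([194, 119, 1141]);


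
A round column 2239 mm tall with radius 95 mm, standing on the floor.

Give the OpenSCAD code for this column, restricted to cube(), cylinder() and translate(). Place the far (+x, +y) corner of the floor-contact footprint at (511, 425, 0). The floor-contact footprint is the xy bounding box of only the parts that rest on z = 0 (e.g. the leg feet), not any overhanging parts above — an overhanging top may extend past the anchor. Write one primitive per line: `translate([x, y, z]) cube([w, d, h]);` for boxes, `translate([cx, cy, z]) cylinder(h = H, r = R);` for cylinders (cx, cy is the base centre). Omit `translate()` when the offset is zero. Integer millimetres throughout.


translate([416, 330, 0]) cylinder(h = 2239, r = 95);


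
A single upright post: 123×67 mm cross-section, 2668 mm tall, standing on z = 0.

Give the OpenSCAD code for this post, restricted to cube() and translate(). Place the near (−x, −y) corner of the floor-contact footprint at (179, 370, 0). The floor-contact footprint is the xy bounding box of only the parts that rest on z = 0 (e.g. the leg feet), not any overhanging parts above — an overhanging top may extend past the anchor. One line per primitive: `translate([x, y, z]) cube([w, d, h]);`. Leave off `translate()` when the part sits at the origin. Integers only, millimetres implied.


translate([179, 370, 0]) cube([123, 67, 2668]);


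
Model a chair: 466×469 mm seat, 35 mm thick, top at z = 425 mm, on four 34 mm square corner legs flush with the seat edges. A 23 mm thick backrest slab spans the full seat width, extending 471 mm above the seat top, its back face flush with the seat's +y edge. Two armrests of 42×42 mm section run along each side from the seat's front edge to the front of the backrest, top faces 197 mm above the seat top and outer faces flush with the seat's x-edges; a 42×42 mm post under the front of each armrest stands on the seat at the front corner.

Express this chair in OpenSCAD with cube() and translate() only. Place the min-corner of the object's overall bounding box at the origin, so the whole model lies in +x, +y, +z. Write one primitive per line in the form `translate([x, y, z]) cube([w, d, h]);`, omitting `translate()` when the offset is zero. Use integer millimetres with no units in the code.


translate([0, 0, 390]) cube([466, 469, 35]);
cube([34, 34, 390]);
translate([432, 0, 0]) cube([34, 34, 390]);
translate([0, 435, 0]) cube([34, 34, 390]);
translate([432, 435, 0]) cube([34, 34, 390]);
translate([0, 446, 425]) cube([466, 23, 471]);
translate([0, 0, 580]) cube([42, 446, 42]);
translate([424, 0, 580]) cube([42, 446, 42]);
translate([0, 0, 425]) cube([42, 42, 155]);
translate([424, 0, 425]) cube([42, 42, 155]);


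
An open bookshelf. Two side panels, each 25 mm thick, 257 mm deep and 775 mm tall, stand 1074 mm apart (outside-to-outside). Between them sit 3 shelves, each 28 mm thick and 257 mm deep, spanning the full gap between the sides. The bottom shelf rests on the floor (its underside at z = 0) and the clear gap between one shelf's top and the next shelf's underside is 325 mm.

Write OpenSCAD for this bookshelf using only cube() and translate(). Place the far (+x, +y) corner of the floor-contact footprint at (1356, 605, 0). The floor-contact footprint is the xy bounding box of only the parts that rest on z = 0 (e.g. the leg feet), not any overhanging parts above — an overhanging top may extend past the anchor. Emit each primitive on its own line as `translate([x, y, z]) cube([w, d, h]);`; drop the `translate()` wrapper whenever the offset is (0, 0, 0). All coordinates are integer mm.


translate([282, 348, 0]) cube([25, 257, 775]);
translate([1331, 348, 0]) cube([25, 257, 775]);
translate([307, 348, 0]) cube([1024, 257, 28]);
translate([307, 348, 353]) cube([1024, 257, 28]);
translate([307, 348, 706]) cube([1024, 257, 28]);


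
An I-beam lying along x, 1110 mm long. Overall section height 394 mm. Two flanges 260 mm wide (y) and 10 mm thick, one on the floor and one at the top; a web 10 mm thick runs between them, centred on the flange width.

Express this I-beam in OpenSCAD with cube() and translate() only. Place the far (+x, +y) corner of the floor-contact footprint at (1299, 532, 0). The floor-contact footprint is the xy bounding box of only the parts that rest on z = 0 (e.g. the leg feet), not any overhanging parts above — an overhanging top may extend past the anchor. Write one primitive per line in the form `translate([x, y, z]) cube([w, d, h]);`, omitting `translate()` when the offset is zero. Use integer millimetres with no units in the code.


translate([189, 272, 0]) cube([1110, 260, 10]);
translate([189, 397, 10]) cube([1110, 10, 374]);
translate([189, 272, 384]) cube([1110, 260, 10]);


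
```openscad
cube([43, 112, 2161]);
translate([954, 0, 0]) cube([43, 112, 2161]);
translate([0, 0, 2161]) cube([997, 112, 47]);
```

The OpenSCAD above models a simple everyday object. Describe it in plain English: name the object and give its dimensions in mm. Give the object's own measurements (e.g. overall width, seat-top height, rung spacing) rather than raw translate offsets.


A door frame. The clear opening is 911 mm wide and 2161 mm high. Two 43 mm wide jambs, 112 mm deep, stand either side of the opening from the floor to the top of the opening. A 47 mm thick head sits across the top of both jambs, spanning the full outside width of the frame.


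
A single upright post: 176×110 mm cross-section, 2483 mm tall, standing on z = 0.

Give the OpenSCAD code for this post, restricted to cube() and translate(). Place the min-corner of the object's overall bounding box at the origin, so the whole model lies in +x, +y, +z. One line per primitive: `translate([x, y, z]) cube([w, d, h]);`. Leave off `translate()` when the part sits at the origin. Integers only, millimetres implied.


cube([176, 110, 2483]);


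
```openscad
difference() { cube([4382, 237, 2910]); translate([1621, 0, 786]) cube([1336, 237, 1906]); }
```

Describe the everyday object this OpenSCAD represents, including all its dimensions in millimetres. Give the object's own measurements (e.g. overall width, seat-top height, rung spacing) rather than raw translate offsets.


A wall 4382 mm long (x), 237 mm thick (y), 2910 mm tall, with a rectangular window opening cut through it. The opening is 1336 mm wide and 1906 mm tall; its sill is at z = 786 mm and its near (−x) edge is 1621 mm from the wall's −x end. The opening passes through the full wall thickness.


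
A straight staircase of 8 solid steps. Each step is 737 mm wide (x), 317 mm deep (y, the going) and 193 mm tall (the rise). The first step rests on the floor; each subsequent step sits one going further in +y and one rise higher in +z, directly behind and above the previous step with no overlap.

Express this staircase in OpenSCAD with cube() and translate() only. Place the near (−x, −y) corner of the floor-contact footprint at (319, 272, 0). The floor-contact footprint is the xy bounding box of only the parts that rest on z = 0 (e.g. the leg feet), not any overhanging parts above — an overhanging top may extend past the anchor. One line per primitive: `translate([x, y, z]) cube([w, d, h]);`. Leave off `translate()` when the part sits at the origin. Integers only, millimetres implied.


translate([319, 272, 0]) cube([737, 317, 193]);
translate([319, 589, 193]) cube([737, 317, 193]);
translate([319, 906, 386]) cube([737, 317, 193]);
translate([319, 1223, 579]) cube([737, 317, 193]);
translate([319, 1540, 772]) cube([737, 317, 193]);
translate([319, 1857, 965]) cube([737, 317, 193]);
translate([319, 2174, 1158]) cube([737, 317, 193]);
translate([319, 2491, 1351]) cube([737, 317, 193]);


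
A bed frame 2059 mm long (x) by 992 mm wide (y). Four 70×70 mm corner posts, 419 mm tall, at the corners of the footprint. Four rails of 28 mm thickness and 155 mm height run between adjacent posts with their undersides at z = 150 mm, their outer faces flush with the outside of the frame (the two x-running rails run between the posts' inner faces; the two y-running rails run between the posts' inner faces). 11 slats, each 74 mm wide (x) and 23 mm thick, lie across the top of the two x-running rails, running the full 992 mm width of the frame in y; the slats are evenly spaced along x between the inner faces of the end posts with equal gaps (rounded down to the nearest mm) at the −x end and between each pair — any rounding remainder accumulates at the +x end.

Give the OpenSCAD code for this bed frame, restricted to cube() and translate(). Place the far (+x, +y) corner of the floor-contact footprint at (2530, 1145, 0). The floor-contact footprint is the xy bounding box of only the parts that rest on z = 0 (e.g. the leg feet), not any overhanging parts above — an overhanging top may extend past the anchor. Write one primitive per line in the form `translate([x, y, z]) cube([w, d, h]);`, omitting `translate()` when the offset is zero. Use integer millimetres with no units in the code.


translate([471, 153, 0]) cube([70, 70, 419]);
translate([471, 1075, 0]) cube([70, 70, 419]);
translate([2460, 153, 0]) cube([70, 70, 419]);
translate([2460, 1075, 0]) cube([70, 70, 419]);
translate([541, 153, 150]) cube([1919, 28, 155]);
translate([541, 1117, 150]) cube([1919, 28, 155]);
translate([471, 223, 150]) cube([28, 852, 155]);
translate([2502, 223, 150]) cube([28, 852, 155]);
translate([633, 153, 305]) cube([74, 992, 23]);
translate([799, 153, 305]) cube([74, 992, 23]);
translate([965, 153, 305]) cube([74, 992, 23]);
translate([1131, 153, 305]) cube([74, 992, 23]);
translate([1297, 153, 305]) cube([74, 992, 23]);
translate([1463, 153, 305]) cube([74, 992, 23]);
translate([1629, 153, 305]) cube([74, 992, 23]);
translate([1795, 153, 305]) cube([74, 992, 23]);
translate([1961, 153, 305]) cube([74, 992, 23]);
translate([2127, 153, 305]) cube([74, 992, 23]);
translate([2293, 153, 305]) cube([74, 992, 23]);


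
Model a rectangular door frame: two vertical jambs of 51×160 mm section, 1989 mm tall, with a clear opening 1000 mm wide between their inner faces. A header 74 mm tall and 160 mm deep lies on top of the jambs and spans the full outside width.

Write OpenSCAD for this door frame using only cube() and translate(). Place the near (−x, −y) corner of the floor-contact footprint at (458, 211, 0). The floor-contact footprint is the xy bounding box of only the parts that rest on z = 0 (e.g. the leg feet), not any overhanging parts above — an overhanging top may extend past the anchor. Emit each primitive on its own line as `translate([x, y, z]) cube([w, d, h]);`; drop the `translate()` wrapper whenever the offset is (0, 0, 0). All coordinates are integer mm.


translate([458, 211, 0]) cube([51, 160, 1989]);
translate([1509, 211, 0]) cube([51, 160, 1989]);
translate([458, 211, 1989]) cube([1102, 160, 74]);


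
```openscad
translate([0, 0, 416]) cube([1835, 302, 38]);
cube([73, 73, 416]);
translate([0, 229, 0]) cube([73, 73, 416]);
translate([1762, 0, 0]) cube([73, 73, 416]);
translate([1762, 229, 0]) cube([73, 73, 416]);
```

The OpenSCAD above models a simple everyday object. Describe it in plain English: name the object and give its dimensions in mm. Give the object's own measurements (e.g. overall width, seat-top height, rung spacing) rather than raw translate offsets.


A bench: a 1835×302 mm seat slab, 38 mm thick, top at z = 454 mm, on four 73×73 mm square legs flush with the seat corners and standing on z = 0.


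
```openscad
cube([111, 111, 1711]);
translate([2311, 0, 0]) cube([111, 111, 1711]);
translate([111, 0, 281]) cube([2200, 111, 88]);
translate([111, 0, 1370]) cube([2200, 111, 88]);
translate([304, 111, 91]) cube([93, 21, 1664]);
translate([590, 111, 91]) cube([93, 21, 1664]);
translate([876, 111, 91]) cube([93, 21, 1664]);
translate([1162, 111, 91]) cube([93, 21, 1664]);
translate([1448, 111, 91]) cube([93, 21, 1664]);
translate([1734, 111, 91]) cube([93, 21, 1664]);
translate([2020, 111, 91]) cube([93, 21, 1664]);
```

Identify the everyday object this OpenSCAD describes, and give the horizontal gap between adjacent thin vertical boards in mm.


A fence section. The picket gap is 193 mm.

Two posts, two rails, 7 pickets — a fence section. Span 2200 mm holds 7 pickets of 93 mm with 8 equal gaps: ⌊(2200 − 7·93) / 8⌋ = 193 mm.


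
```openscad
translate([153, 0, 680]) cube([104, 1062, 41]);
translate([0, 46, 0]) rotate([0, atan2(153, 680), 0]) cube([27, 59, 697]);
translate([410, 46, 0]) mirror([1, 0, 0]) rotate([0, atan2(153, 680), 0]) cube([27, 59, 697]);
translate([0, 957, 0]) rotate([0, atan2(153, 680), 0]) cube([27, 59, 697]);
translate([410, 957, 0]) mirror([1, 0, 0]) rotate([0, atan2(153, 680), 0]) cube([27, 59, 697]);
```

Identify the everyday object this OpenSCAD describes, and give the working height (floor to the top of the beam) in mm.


A sawhorse. The overall height is 721 mm.

A beam across two mirrored pairs of raked legs — a sawhorse. The beam's underside is at z = 680 (matching the legs' vertical rise in atan2(153, 680)) and the beam is 41 mm tall, so its top is at 680 + 41 = 721 mm. The raked legs top out at the beam's underside, so that is the highest point.


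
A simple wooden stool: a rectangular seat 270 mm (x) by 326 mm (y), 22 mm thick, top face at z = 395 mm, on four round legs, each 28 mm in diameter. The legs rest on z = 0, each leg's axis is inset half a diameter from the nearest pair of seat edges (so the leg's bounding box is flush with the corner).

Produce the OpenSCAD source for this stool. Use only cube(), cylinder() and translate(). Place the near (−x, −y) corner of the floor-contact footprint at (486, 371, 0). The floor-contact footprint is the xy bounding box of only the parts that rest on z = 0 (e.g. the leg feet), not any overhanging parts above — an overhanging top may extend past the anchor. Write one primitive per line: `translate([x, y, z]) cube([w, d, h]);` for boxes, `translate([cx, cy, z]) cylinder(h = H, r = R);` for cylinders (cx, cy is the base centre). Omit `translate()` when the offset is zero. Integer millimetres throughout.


translate([486, 371, 373]) cube([270, 326, 22]);
translate([500, 385, 0]) cylinder(h = 373, r = 14);
translate([742, 385, 0]) cylinder(h = 373, r = 14);
translate([500, 683, 0]) cylinder(h = 373, r = 14);
translate([742, 683, 0]) cylinder(h = 373, r = 14);


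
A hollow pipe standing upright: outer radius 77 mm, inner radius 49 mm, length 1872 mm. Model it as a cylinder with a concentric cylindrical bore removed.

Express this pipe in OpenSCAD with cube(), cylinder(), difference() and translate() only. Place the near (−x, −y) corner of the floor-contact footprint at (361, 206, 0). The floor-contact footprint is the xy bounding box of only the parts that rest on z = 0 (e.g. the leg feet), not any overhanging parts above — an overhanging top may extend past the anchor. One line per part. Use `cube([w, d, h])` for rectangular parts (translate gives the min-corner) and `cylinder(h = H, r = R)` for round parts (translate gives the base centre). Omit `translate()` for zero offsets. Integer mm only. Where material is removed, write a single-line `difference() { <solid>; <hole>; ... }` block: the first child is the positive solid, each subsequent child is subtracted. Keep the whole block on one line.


difference() { translate([438, 283, 0]) cylinder(h = 1872, r = 77); translate([438, 283, 0]) cylinder(h = 1872, r = 49); }


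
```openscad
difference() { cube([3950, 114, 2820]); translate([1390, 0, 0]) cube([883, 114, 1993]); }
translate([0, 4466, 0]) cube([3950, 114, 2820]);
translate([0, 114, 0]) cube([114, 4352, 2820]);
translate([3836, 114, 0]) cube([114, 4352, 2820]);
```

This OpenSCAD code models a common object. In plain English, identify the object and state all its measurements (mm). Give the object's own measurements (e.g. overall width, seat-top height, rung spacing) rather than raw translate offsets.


A single room: four walls, each 2820 mm tall and 114 mm thick, enclosing an outside footprint 3950×4580 mm (x × y), no floor or roof. The front and back walls (−y and +y sides) run the full x-width; the side walls fit between their inner faces. A door opening 883 mm wide and 1993 mm tall is cut through the front wall from the floor up, its −x edge 1390 mm from the wall's −x end.


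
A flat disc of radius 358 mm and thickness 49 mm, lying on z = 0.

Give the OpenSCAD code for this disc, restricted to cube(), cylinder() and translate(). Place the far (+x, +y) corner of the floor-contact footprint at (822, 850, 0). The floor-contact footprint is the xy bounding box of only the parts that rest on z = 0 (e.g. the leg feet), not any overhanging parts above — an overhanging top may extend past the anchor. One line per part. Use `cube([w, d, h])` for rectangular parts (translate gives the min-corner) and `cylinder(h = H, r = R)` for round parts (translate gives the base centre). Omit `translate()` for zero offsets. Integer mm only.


translate([464, 492, 0]) cylinder(h = 49, r = 358);


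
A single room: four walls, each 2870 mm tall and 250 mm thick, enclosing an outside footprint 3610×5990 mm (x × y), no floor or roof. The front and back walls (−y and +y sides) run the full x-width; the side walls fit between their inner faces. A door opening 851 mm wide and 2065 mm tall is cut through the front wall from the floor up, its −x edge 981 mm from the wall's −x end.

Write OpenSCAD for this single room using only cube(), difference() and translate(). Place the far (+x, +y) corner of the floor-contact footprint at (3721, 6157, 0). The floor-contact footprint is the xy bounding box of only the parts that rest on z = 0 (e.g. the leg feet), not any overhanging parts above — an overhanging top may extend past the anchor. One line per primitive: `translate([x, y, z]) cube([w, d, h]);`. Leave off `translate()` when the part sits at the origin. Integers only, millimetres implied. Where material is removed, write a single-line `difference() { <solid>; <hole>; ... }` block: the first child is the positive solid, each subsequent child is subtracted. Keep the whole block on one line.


difference() { translate([111, 167, 0]) cube([3610, 250, 2870]); translate([1092, 167, 0]) cube([851, 250, 2065]); }
translate([111, 5907, 0]) cube([3610, 250, 2870]);
translate([111, 417, 0]) cube([250, 5490, 2870]);
translate([3471, 417, 0]) cube([250, 5490, 2870]);


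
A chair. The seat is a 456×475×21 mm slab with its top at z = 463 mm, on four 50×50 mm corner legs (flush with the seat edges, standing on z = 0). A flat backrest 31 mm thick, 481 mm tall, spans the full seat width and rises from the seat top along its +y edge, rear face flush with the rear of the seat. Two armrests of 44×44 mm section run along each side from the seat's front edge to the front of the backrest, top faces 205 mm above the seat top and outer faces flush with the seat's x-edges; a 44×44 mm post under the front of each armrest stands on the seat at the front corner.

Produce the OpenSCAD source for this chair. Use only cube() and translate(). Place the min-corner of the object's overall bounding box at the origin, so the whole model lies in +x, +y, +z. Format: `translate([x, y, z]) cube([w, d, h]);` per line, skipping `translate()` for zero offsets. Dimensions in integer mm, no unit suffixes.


translate([0, 0, 442]) cube([456, 475, 21]);
cube([50, 50, 442]);
translate([406, 0, 0]) cube([50, 50, 442]);
translate([0, 425, 0]) cube([50, 50, 442]);
translate([406, 425, 0]) cube([50, 50, 442]);
translate([0, 444, 463]) cube([456, 31, 481]);
translate([0, 0, 624]) cube([44, 444, 44]);
translate([412, 0, 624]) cube([44, 444, 44]);
translate([0, 0, 463]) cube([44, 44, 161]);
translate([412, 0, 463]) cube([44, 44, 161]);


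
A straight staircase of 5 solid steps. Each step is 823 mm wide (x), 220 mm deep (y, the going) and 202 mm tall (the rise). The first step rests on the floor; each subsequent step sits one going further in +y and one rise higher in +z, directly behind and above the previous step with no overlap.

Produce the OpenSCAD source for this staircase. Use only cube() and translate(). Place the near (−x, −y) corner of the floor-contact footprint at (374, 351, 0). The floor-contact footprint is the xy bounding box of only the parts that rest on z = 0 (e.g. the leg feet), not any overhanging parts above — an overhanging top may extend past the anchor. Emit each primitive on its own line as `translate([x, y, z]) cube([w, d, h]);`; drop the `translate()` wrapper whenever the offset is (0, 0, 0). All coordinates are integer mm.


translate([374, 351, 0]) cube([823, 220, 202]);
translate([374, 571, 202]) cube([823, 220, 202]);
translate([374, 791, 404]) cube([823, 220, 202]);
translate([374, 1011, 606]) cube([823, 220, 202]);
translate([374, 1231, 808]) cube([823, 220, 202]);


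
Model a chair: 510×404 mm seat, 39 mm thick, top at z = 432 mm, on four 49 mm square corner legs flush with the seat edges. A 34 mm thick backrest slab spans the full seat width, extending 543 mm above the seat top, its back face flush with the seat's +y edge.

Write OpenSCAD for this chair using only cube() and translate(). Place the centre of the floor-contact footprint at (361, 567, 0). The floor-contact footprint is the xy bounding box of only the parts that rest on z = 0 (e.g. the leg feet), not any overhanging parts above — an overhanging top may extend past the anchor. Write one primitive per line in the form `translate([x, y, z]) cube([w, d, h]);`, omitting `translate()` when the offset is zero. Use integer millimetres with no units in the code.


// leg_h = 432 - 39 = 393
translate([106, 365, 393]) cube([510, 404, 39]);
translate([106, 365, 0]) cube([49, 49, 393]);
translate([567, 365, 0]) cube([49, 49, 393]);
translate([106, 720, 0]) cube([49, 49, 393]);
translate([567, 720, 0]) cube([49, 49, 393]);
translate([106, 735, 432]) cube([510, 34, 543]);


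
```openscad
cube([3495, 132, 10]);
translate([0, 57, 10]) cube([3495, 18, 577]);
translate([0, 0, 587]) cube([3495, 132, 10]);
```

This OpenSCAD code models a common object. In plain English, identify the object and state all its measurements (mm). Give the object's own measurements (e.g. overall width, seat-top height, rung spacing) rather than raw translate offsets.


An I-beam lying along x, 3495 mm long. Overall section height 597 mm. Two flanges 132 mm wide (y) and 10 mm thick, one on the floor and one at the top; a web 18 mm thick runs between them, centred on the flange width.


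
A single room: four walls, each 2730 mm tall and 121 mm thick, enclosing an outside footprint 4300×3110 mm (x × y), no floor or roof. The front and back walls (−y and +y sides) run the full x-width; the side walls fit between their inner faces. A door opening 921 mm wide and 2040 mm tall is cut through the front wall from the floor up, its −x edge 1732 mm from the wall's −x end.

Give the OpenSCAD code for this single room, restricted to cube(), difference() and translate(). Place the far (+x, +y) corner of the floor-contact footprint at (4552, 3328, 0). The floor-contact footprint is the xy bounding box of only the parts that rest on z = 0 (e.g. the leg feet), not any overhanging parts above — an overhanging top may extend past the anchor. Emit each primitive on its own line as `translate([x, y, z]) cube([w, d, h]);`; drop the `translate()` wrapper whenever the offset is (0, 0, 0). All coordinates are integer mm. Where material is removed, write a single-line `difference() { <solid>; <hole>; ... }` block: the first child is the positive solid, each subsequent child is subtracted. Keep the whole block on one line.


difference() { translate([252, 218, 0]) cube([4300, 121, 2730]); translate([1984, 218, 0]) cube([921, 121, 2040]); }
translate([252, 3207, 0]) cube([4300, 121, 2730]);
translate([252, 339, 0]) cube([121, 2868, 2730]);
translate([4431, 339, 0]) cube([121, 2868, 2730]);


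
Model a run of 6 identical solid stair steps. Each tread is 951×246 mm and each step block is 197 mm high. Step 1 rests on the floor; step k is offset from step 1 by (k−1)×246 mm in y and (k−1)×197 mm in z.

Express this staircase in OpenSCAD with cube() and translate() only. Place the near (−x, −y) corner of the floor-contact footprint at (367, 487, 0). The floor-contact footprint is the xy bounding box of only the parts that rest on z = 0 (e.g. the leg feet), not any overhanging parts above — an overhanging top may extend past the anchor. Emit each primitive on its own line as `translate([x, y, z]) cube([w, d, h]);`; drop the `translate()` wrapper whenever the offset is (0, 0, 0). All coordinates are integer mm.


translate([367, 487, 0]) cube([951, 246, 197]);
translate([367, 733, 197]) cube([951, 246, 197]);
translate([367, 979, 394]) cube([951, 246, 197]);
translate([367, 1225, 591]) cube([951, 246, 197]);
translate([367, 1471, 788]) cube([951, 246, 197]);
translate([367, 1717, 985]) cube([951, 246, 197]);


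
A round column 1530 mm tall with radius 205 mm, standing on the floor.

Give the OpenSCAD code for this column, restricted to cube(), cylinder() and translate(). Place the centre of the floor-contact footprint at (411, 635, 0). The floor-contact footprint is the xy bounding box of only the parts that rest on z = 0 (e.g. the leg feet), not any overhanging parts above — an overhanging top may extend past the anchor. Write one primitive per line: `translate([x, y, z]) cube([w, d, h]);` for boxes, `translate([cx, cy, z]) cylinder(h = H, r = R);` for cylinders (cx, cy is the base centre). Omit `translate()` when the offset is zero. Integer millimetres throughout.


translate([411, 635, 0]) cylinder(h = 1530, r = 205);


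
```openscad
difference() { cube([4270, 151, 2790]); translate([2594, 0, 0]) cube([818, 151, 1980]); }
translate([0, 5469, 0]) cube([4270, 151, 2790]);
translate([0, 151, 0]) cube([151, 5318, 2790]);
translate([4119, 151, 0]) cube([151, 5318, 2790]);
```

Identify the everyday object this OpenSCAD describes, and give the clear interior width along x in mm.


A single room. The interior width is 3968 mm.

Four walls enclosing a rectangle with a door in the front wall — a room. Outside width 4270 minus two 151 mm walls gives 3968 mm.


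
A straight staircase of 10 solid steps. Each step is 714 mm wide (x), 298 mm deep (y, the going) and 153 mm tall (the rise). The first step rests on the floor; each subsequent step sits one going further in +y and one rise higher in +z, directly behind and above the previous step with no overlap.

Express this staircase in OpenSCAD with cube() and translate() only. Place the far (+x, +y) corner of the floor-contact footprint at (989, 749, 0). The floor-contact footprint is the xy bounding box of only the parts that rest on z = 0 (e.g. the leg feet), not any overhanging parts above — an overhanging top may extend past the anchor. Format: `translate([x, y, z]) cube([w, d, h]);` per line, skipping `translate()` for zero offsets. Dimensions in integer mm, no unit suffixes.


translate([275, 451, 0]) cube([714, 298, 153]);
translate([275, 749, 153]) cube([714, 298, 153]);
translate([275, 1047, 306]) cube([714, 298, 153]);
translate([275, 1345, 459]) cube([714, 298, 153]);
translate([275, 1643, 612]) cube([714, 298, 153]);
translate([275, 1941, 765]) cube([714, 298, 153]);
translate([275, 2239, 918]) cube([714, 298, 153]);
translate([275, 2537, 1071]) cube([714, 298, 153]);
translate([275, 2835, 1224]) cube([714, 298, 153]);
translate([275, 3133, 1377]) cube([714, 298, 153]);


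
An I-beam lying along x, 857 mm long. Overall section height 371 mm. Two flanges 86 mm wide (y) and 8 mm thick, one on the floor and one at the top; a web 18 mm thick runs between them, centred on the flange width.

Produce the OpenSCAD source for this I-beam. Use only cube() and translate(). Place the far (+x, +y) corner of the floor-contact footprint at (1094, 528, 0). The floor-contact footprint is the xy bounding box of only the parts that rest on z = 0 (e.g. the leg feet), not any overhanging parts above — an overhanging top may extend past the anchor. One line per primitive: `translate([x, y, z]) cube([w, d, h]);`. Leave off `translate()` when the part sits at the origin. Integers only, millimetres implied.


translate([237, 442, 0]) cube([857, 86, 8]);
translate([237, 476, 8]) cube([857, 18, 355]);
translate([237, 442, 363]) cube([857, 86, 8]);
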